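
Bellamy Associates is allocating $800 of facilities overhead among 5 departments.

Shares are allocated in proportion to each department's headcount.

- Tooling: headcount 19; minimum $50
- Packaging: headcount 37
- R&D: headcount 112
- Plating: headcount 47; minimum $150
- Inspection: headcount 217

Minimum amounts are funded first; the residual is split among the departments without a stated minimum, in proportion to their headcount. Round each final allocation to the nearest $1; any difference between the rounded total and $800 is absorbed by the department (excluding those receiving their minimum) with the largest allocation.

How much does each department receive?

Tooling: $50 | Packaging: $61 | R&D: $184 | Plating: $150 | Inspection: $355

Minimums first: Tooling $50; Plating $150. Remaining pool $600.
Remaining pool split over remaining headcount 366: Packaging 60.66 → $61; R&D 183.61 → $184; Inspection 355.74 → $356.
Rounding difference −$1 applied to Inspection → $355.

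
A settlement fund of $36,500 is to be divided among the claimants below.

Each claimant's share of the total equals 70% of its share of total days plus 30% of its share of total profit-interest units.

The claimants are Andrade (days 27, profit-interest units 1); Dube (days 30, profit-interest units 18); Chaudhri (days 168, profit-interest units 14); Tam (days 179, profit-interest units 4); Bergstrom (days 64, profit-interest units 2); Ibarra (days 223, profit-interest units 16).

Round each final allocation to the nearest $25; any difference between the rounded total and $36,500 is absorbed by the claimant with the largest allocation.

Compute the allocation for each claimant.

Totals — days 691, profit-interest units 55.
Combined weights (70% days + 30% profit-interest units): Andrade 0.0328; Dube 0.1286; Chaudhri 0.2466; Tam 0.2031; Bergstrom 0.0757; Ibarra 0.3132.
Pro-rata amounts: Andrade 1,197.43; Dube 4,692.90; Chaudhri 8,999.14; Tam 7,414.96; Bergstrom 2,764.61; Ibarra 11,430.97.
After rounding ($25): Andrade $1,200; Dube $4,700; Chaudhri $9,000; Tam $7,425; Bergstrom $2,775; Ibarra $11,425. Sum = $36,525.
Difference $36,500 − $36,525 = −$25 applied to largest allocation (Ibarra): Ibarra becomes $11,400.

Andrade: $1,200; Dube: $4,700; Chaudhri: $9,000; Tam: $7,425; Bergstrom: $2,775; Ibarra: $11,400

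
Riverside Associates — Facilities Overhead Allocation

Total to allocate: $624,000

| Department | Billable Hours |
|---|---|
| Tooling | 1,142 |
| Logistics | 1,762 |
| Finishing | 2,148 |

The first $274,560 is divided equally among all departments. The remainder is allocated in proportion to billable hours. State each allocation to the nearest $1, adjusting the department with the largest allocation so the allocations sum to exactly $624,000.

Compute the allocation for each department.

Tooling: $170,511; Logistics: $213,395; Finishing: $240,094

Equal tier: $274,560 ÷ 3 = $91,520 apiece.
Remainder $349,440 by billable hours (total 5,052): Tooling 78,990.59 → $78,991; Logistics 121,875.15 → $121,875; Finishing 148,574.25 → $148,574.
Totals: Tooling $91,520 + $78,991 = $170,511; Logistics $91,520 + $121,875 = $213,395; Finishing $91,520 + $148,574 = $240,094.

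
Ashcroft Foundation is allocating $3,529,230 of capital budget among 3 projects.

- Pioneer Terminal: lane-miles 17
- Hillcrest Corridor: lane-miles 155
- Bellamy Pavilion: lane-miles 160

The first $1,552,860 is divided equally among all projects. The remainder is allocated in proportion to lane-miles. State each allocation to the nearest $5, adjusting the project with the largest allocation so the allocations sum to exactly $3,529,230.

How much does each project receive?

Pioneer Terminal: $618,820; Hillcrest Corridor: $1,440,325; Bellamy Pavilion: $1,470,085

$1,552,860 shared equally gives $517,620 per project.
Remainder $1,976,370 by lane-miles (total 332): Pioneer Terminal 101,199.67 → $101,200; Hillcrest Corridor 922,702.86 → $922,705; Bellamy Pavilion 952,467.47 → $952,465.
Totals: Pioneer Terminal $517,620 + $101,200 = $618,820; Hillcrest Corridor $517,620 + $922,705 = $1,440,325; Bellamy Pavilion $517,620 + $952,465 = $1,470,085.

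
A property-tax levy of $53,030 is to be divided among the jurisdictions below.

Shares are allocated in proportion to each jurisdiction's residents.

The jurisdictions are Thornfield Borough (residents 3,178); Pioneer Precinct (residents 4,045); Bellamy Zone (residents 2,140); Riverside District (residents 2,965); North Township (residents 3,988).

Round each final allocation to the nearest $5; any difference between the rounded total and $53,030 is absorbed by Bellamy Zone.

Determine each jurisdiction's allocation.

Combined residents = 16,316.
Unrounded shares: Thornfield Borough 3,178/16,316 × $53,030 = 10,329.08; Pioneer Precinct 4,045/16,316 × $53,030 = 13,146.99; Bellamy Zone 2,140/16,316 × $53,030 = 6,955.39; Riverside District 2,965/16,316 × $53,030 = 9,636.80; North Township 3,988/16,316 × $53,030 = 12,961.73.
At nearest $5: Thornfield Borough $10,330; Pioneer Precinct $13,145; Bellamy Zone $6,955; Riverside District $9,635; North Township $12,960. Sum = $53,025.
Difference $53,030 − $53,025 = +$5 applied to Bellamy Zone: Bellamy Zone becomes $6,960.

Thornfield Borough: $10,330 · Pioneer Precinct: $13,145 · Bellamy Zone: $6,960 · Riverside District: $9,635 · North Township: $12,960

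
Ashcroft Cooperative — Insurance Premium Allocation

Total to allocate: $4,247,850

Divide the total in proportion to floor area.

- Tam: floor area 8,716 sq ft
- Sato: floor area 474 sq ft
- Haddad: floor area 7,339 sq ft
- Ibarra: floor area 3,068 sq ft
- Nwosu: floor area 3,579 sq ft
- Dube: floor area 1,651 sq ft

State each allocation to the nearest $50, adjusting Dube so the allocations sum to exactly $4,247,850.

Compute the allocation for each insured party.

Total floor area = 24,827.
Raw shares: Tam 8,716/24,827 × $4,247,850 = 1,491,290.15; Sato 474/24,827 × $4,247,850 = 81,100.45; Haddad 7,339/24,827 × $4,247,850 = 1,255,688.21; Ibarra 3,068/24,827 × $4,247,850 = 524,928.66; Nwosu 3,579/24,827 × $4,247,850 = 612,359.74; Dube 1,651/24,827 × $4,247,850 = 282,482.79.
At nearest $50: Tam $1,491,300; Sato $81,100; Haddad $1,255,700; Ibarra $524,950; Nwosu $612,350; Dube $282,500. Sum = $4,247,900.
Difference $4,247,850 − $4,247,900 = −$50 applied to Dube: Dube becomes $282,450.

Tam: $1,491,300 | Sato: $81,100 | Haddad: $1,255,700 | Ibarra: $524,950 | Nwosu: $612,350 | Dube: $282,450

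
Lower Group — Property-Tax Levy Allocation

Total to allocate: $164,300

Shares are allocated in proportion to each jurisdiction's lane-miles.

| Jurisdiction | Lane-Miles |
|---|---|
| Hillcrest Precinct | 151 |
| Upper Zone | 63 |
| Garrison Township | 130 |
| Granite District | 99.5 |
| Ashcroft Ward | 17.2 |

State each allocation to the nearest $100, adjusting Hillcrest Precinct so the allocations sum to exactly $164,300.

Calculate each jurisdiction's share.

Hillcrest Precinct: $53,800 | Upper Zone: $22,500 | Garrison Township: $46,400 | Granite District: $35,500 | Ashcroft Ward: $6,100

Sum of lane-miles: 460.7.
Raw shares: Hillcrest Precinct 151/460.7 × $164,300 = 53,851.31; Upper Zone 63/460.7 × $164,300 = 22,467.77; Garrison Township 130/460.7 × $164,300 = 46,362.06; Granite District 99.5/460.7 × $164,300 = 35,484.81; Ashcroft Ward 17.2/460.7 × $164,300 = 6,134.06.
Rounded to nearest $100: Hillcrest Precinct $53,900; Upper Zone $22,500; Garrison Township $46,400; Granite District $35,500; Ashcroft Ward $6,100. Sum = $164,400.
Difference $164,300 − $164,400 = −$100 applied to Hillcrest Precinct: Hillcrest Precinct becomes $53,800.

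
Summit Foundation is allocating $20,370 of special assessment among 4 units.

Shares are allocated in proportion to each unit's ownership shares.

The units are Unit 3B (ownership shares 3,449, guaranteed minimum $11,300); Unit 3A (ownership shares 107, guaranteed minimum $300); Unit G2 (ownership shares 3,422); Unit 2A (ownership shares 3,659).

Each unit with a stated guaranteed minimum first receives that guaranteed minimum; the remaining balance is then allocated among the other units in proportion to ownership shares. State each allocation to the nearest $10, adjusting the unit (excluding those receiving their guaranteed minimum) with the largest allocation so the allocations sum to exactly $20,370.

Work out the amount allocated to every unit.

Unit 3B: $11,300; Unit 3A: $300; Unit G2: $4,240; Unit 2A: $4,530

Guaranteed amounts: Unit 3B $11,300; Unit 3A $300. Balance $8,770.
Balance split over remaining ownership shares 7,081: Unit G2 4,238.23 → $4,240; Unit 2A 4,531.77 → $4,530.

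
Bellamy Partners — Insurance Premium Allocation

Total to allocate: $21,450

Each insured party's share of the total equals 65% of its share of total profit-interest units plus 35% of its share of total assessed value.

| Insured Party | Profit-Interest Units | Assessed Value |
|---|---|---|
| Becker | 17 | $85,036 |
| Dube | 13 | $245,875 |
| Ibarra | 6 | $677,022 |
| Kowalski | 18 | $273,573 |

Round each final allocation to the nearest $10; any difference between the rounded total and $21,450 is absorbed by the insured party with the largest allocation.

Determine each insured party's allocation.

Becker: $4,890 | Dube: $4,800 | Ibarra: $5,520 | Kowalski: $6,240

Profit-interest units total 54; assessed value total 1,281,506.
Composite weights (65% profit-interest units + 35% assessed value): Becker 0.2279; Dube 0.2236; Ibarra 0.2571; Kowalski 0.2914.
Unrounded shares: Becker 4,887.48; Dube 4,796.95; Ibarra 5,515.39; Kowalski 6,250.18.
Rounded to nearest $10: Becker $4,890; Dube $4,800; Ibarra $5,520; Kowalski $6,250. Sum = $21,460.
Difference $21,450 − $21,460 = −$10 applied to largest allocation (Kowalski): Kowalski becomes $6,240.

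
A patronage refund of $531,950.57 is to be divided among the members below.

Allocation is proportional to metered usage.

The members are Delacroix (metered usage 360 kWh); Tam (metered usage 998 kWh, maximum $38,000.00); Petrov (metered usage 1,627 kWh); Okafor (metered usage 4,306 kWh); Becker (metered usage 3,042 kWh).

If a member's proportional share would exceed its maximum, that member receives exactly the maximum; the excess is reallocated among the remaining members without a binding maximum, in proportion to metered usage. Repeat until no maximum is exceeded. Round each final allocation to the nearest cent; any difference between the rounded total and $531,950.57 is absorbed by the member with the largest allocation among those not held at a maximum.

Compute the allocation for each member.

Delacroix: $19,048.98 | Tam: $38,000.00 | Petrov: $86,090.80 | Okafor: $227,846.93 | Becker: $160,963.86

Total metered usage = 10,333.
Unconstrained shares: Delacroix 18,533.0693; Tam 51,377.7866; Petrov 83,759.1771; Okafor 221,676.1013; Becker 156,604.4357.
Cap binds for Tam ($38,000.00); remaining pool $493,950.57 reallocated over remaining metered usage 9,335.
Redistributed shares: Delacroix 19,048.9775 → $19,048.98; Petrov 86,090.7956 → $86,090.80; Okafor 227,846.9367 → $227,846.94; Becker 160,963.8601 → $160,963.86.
Rounding difference −$0.01 applied to Okafor → $227,846.93.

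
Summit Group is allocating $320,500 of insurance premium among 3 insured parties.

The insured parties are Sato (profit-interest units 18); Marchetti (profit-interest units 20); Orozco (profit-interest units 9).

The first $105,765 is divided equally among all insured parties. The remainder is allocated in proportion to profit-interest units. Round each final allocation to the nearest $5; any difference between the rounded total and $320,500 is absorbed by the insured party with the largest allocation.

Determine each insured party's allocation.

$105,765 shared equally gives $35,255 per insured party.
Remainder $214,735 by profit-interest units (total 47): Sato 82,238.94 → $82,240; Marchetti 91,376.60 → $91,375; Orozco 41,119.47 → $41,120.
Totals: Sato $35,255 + $82,240 = $117,495; Marchetti $35,255 + $91,375 = $126,630; Orozco $35,255 + $41,120 = $76,375.

Sato: $117,495 · Marchetti: $126,630 · Orozco: $76,375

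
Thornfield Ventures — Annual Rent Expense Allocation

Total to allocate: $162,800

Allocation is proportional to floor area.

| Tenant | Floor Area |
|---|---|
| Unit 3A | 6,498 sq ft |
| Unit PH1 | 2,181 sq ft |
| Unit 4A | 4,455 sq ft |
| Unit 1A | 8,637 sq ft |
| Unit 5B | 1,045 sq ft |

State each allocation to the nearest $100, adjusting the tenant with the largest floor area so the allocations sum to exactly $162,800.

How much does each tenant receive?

Combined floor area = 22,816.
Unrounded shares: Unit 3A 6,498/22,816 × $162,800 = 46,365.46; Unit PH1 2,181/22,816 × $162,800 = 15,562.18; Unit 4A 4,455/22,816 × $162,800 = 31,787.96; Unit 1A 8,637/22,816 × $162,800 = 61,627.96; Unit 5B 1,045/22,816 × $162,800 = 7,456.43.
At nearest $100: Unit 3A $46,400; Unit PH1 $15,600; Unit 4A $31,800; Unit 1A $61,600; Unit 5B $7,500. Sum = $162,900.
Difference $162,800 − $162,900 = −$100 applied to largest floor area (Unit 1A): Unit 1A becomes $61,500.

Unit 3A: $46,400 · Unit PH1: $15,600 · Unit 4A: $31,800 · Unit 1A: $61,500 · Unit 5B: $7,500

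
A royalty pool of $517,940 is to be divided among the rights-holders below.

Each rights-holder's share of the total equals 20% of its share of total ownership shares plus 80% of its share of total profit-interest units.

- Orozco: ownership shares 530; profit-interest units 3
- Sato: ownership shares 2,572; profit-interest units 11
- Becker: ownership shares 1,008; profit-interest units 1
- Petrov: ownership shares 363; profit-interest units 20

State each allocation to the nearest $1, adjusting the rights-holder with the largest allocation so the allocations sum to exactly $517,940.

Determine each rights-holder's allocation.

Ownership shares total 4,473; profit-interest units total 35.
Composite weights (20% ownership shares + 80% profit-interest units): Orozco 0.0923; Sato 0.3664; Becker 0.0679; Petrov 0.4734.
Proportional shares: Orozco 47,789.89; Sato 189,788.59; Becker 35,182.40; Petrov 245,179.11.
After rounding ($1): Orozco $47,790; Sato $189,789; Becker $35,182; Petrov $245,179. Sum = $517,940.
Sum already equals the total — no adjustment.

Orozco: $47,790; Sato: $189,789; Becker: $35,182; Petrov: $245,179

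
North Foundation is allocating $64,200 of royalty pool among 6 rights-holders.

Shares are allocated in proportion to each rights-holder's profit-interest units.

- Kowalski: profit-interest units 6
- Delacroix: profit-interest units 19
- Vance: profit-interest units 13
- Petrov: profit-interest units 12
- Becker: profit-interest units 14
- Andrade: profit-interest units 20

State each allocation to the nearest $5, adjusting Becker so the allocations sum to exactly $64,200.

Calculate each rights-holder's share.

Combined profit-interest units = 84.
Pro-rata amounts: Kowalski 6/84 × $64,200 = 4,585.71; Delacroix 19/84 × $64,200 = 14,521.43; Vance 13/84 × $64,200 = 9,935.71; Petrov 12/84 × $64,200 = 9,171.43; Becker 14/84 × $64,200 = 10,700.00; Andrade 20/84 × $64,200 = 15,285.71.
At nearest $5: Kowalski $4,585; Delacroix $14,520; Vance $9,935; Petrov $9,170; Becker $10,700; Andrade $15,285. Sum = $64,195.
Difference $64,200 − $64,195 = +$5 applied to Becker: Becker becomes $10,705.

Kowalski: $4,585 | Delacroix: $14,520 | Vance: $9,935 | Petrov: $9,170 | Becker: $10,705 | Andrade: $15,285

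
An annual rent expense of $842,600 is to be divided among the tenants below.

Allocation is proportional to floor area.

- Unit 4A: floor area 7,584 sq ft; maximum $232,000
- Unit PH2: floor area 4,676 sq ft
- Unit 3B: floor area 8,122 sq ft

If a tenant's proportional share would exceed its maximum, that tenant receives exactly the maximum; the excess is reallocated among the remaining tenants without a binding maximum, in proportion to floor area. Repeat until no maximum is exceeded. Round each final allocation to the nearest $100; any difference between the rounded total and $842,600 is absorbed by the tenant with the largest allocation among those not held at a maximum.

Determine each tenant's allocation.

Combined floor area = 20,382.
Proportional shares (ignoring caps): Unit 4A 313,525.58; Unit PH2 193,307.70; Unit 3B 335,766.72.
Capped: Unit 4A ($232,000); balance $610,600 reallocated over remaining floor area 12,798.
Redistributed shares: Unit PH2 223,094.67 → $223,100; Unit 3B 387,505.33 → $387,500.

Unit 4A: $232,000 · Unit PH2: $223,100 · Unit 3B: $387,500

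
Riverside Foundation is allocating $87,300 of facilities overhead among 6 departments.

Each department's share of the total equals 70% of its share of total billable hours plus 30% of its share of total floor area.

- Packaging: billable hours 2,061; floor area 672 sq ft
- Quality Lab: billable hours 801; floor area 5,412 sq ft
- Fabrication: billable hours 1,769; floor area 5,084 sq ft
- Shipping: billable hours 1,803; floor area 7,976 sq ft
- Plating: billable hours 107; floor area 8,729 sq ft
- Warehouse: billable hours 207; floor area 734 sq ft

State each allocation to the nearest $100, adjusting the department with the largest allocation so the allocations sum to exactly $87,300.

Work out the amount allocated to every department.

Totals — billable hours 6,748, floor area 28,607.
Composite weights (70% billable hours + 30% floor area): Packaging 0.2208; Quality Lab 0.1398; Fabrication 0.2368; Shipping 0.2707; Plating 0.1026; Warehouse 0.0292.
Raw shares: Packaging 19,279.67; Quality Lab 12,208.61; Fabrication 20,674.55; Shipping 23,630.11; Plating 8,960.48; Warehouse 2,546.58.
After rounding ($100): Packaging $19,300; Quality Lab $12,200; Fabrication $20,700; Shipping $23,600; Plating $9,000; Warehouse $2,500. Sum = $87,300.
Rounded total matches; no reconciliation needed.

Packaging: $19,300; Quality Lab: $12,200; Fabrication: $20,700; Shipping: $23,600; Plating: $9,000; Warehouse: $2,500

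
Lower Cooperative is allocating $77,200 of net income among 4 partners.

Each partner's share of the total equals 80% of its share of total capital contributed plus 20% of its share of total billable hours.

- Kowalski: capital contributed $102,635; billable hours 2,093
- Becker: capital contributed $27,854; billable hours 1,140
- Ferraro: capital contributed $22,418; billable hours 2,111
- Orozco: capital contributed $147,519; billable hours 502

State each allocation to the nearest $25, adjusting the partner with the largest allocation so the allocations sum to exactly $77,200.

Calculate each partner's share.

Kowalski: $26,625; Becker: $8,725; Ferraro: $10,175; Orozco: $31,675

Capital contributed total 300,426; billable hours total 5,846.
Composite weights (80% capital contributed + 20% billable hours): Kowalski 0.3449; Becker 0.1132; Ferraro 0.1319; Orozco 0.4100.
Unrounded shares: Kowalski 26,627.03; Becker 8,736.96; Ferraro 10,183.98; Orozco 31,652.02.
After rounding ($25): Kowalski $26,625; Becker $8,725; Ferraro $10,175; Orozco $31,650. Sum = $77,175.
Difference $77,200 − $77,175 = +$25 applied to largest allocation (Orozco): Orozco becomes $31,675.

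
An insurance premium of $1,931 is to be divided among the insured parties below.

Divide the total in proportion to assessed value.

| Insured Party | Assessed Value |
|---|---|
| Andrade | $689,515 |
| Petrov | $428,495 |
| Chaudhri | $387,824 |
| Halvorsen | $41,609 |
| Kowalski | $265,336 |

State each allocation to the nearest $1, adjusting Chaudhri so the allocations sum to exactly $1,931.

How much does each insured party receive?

Andrade: $734 | Petrov: $456 | Chaudhri: $414 | Halvorsen: $44 | Kowalski: $283

Total assessed value = 1,812,779.
Pro-rata amounts: Andrade 689,515/1,812,779 × $1,931 = 734.48; Petrov 428,495/1,812,779 × $1,931 = 456.44; Chaudhri 387,824/1,812,779 × $1,931 = 413.12; Halvorsen 41,609/1,812,779 × $1,931 = 44.32; Kowalski 265,336/1,812,779 × $1,931 = 282.64.
At nearest $1: Andrade $734; Petrov $456; Chaudhri $413; Halvorsen $44; Kowalski $283. Sum = $1,930.
Difference $1,931 − $1,930 = +$1 applied to Chaudhri: Chaudhri becomes $414.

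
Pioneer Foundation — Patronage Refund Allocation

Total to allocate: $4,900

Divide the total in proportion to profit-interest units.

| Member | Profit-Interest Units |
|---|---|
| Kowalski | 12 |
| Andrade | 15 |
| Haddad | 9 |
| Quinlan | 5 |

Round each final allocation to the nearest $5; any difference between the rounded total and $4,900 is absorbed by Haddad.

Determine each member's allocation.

Total profit-interest units = 41.
Pro-rata amounts: Kowalski 12/41 × $4,900 = 1,434.15; Andrade 15/41 × $4,900 = 1,792.68; Haddad 9/41 × $4,900 = 1,075.61; Quinlan 5/41 × $4,900 = 597.56.
At nearest $5: Kowalski $1,435; Andrade $1,795; Haddad $1,075; Quinlan $600. Sum = $4,905.
Difference $4,900 − $4,905 = −$5 applied to Haddad: Haddad becomes $1,070.

Kowalski: $1,435 · Andrade: $1,795 · Haddad: $1,070 · Quinlan: $600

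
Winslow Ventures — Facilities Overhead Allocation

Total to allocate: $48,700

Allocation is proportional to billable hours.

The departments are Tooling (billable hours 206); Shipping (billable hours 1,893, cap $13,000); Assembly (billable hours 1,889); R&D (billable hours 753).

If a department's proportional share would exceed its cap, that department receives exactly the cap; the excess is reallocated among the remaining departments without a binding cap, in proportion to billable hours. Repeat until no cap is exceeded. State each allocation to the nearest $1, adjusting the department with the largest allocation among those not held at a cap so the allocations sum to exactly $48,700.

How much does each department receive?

Tooling: $2,582 | Shipping: $13,000 | Assembly: $23,679 | R&D: $9,439

Total billable hours = 4,741.
Pro-rata shares before constraints: Tooling 2,116.05; Shipping 19,445.07; Assembly 19,403.99; R&D 7,734.89.
Cap binds for Shipping ($13,000); residual $35,700 reallocated over remaining billable hours 2,848.
Redistributed shares: Tooling 2,582.23 → $2,582; Assembly 23,678.83 → $23,679; R&D 9,438.94 → $9,439.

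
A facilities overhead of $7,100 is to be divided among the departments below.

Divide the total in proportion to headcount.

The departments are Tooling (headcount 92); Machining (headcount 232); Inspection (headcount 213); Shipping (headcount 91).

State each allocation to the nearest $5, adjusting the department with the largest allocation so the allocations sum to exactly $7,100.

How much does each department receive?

Combined headcount = 628.
Pro-rata amounts: Tooling 92/628 × $7,100 = 1,040.13; Machining 232/628 × $7,100 = 2,622.93; Inspection 213/628 × $7,100 = 2,408.12; Shipping 91/628 × $7,100 = 1,028.82.
Rounded to nearest $5: Tooling $1,040; Machining $2,625; Inspection $2,410; Shipping $1,030. Sum = $7,105.
Difference $7,100 − $7,105 = −$5 applied to largest allocation (Machining): Machining becomes $2,620.

Tooling: $1,040; Machining: $2,620; Inspection: $2,410; Shipping: $1,030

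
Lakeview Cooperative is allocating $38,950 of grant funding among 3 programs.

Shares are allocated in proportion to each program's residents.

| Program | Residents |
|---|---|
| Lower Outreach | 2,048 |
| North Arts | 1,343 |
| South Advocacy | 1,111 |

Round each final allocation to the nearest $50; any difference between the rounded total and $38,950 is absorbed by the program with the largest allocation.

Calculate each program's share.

Lower Outreach: $17,750 | North Arts: $11,600 | South Advocacy: $9,600

Total residents = 4,502.
Raw shares: Lower Outreach 2,048/4,502 × $38,950 = 17,718.70; North Arts 1,343/4,502 × $38,950 = 11,619.25; South Advocacy 1,111/4,502 × $38,950 = 9,612.05.
After rounding ($50): Lower Outreach $17,700; North Arts $11,600; South Advocacy $9,600. Sum = $38,900.
Difference $38,950 − $38,900 = +$50 applied to largest allocation (Lower Outreach): Lower Outreach becomes $17,750.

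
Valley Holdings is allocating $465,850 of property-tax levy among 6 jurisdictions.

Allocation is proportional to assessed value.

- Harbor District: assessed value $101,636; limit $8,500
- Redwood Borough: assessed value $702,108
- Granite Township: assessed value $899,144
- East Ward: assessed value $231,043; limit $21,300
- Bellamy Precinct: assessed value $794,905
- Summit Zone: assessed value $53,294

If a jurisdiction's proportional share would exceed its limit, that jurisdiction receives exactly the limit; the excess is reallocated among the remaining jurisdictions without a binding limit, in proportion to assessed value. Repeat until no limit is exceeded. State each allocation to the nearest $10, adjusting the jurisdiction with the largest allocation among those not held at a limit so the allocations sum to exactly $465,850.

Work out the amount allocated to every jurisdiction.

Total assessed value = 2,782,130.
Proportional shares (ignoring caps): Harbor District 17,018.30; Redwood Borough 117,563.53; Granite Township 150,555.95; East Ward 38,686.68; Bellamy Precinct 133,101.79; Summit Zone 8,923.74.
Held at cap: Harbor District ($8,500), East Ward ($21,300); remaining pool $436,050 reallocated over remaining assessed value 2,449,451.
Shares after redistribution: Redwood Borough 124,988.90 → $124,990; Granite Township 160,065.15 → $160,070; Bellamy Precinct 141,508.58 → $141,510; Summit Zone 9,487.37 → $9,490.
Rounding difference −$10 applied to Granite Township → $160,060.

Harbor District: $8,500 | Redwood Borough: $124,990 | Granite Township: $160,060 | East Ward: $21,300 | Bellamy Precinct: $141,510 | Summit Zone: $9,490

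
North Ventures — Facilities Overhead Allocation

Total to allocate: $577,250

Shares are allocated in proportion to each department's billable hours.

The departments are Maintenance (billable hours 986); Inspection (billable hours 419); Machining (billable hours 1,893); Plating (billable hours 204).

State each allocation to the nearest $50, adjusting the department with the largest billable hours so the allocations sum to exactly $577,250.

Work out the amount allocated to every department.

Total billable hours = 986 + 419 + 1,893 + 204 = 3,502.
Proportional shares: Maintenance 162,526.70; Inspection 69,065.61; Machining 312,031.48; Plating 33,626.21.
At nearest $50: Maintenance $162,550; Inspection $69,050; Machining $312,050; Plating $33,650. Sum = $577,300.
Difference $577,250 − $577,300 = −$50 applied to largest billable hours (Machining): Machining becomes $312,000.

Maintenance: $162,550 · Inspection: $69,050 · Machining: $312,000 · Plating: $33,650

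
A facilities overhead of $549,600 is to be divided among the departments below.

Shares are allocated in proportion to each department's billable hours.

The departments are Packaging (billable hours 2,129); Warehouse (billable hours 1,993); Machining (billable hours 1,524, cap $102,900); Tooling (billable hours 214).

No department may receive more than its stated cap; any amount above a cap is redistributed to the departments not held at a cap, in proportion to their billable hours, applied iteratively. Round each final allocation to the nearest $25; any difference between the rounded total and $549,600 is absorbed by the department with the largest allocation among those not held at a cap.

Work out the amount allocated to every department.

Packaging: $219,325; Warehouse: $205,325; Machining: $102,900; Tooling: $22,050

Billable hours total: 5,860.
Unconstrained shares: Packaging 199,675.49; Warehouse 186,920.27; Machining 142,933.52; Tooling 20,070.72.
Capped: Machining ($102,900); residual $446,700 reallocated over remaining billable hours 4,336.
Shares after redistribution: Packaging 219,332.17 → $219,325; Warehouse 205,321.29 → $205,325; Tooling 22,046.54 → $22,050.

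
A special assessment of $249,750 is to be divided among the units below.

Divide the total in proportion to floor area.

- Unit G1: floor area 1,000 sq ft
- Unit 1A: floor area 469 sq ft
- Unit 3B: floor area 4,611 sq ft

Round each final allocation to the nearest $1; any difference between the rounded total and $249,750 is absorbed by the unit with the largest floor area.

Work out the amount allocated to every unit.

Floor area total: 6,080.
Unrounded shares: Unit G1 1,000/6,080 × $249,750 = 41,077.30; Unit 1A 469/6,080 × $249,750 = 19,265.25; Unit 3B 4,611/6,080 × $249,750 = 189,407.44.
After rounding ($1): Unit G1 $41,077; Unit 1A $19,265; Unit 3B $189,407. Sum = $249,749.
Difference $249,750 − $249,749 = +$1 applied to largest floor area (Unit 3B): Unit 3B becomes $189,408.

Unit G1: $41,077 | Unit 1A: $19,265 | Unit 3B: $189,408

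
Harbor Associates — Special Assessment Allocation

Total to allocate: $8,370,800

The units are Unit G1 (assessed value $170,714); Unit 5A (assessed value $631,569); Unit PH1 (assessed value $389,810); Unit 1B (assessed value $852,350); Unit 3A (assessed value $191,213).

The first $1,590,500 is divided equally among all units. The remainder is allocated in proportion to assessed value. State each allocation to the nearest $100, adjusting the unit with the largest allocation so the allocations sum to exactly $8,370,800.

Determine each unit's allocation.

Unit G1: $835,800 · Unit 5A: $2,233,500 · Unit PH1: $1,500,300 · Unit 1B: $2,903,200 · Unit 3A: $898,000

$1,590,500 shared equally gives $318,100 per unit.
Remainder $6,780,300 by assessed value (total 2,235,656): Unit G1 517,741.61 → $517,700; Unit 5A 1,915,423.16 → $1,915,400; Unit PH1 1,182,216.20 → $1,182,200; Unit 1B 2,585,008.03 → $2,585,000; Unit 3A 579,911.00 → $579,900.
Rounding difference +$100 on remainder applied to Unit 1B.
Totals: Unit G1 $318,100 + $517,700 = $835,800; Unit 5A $318,100 + $1,915,400 = $2,233,500; Unit PH1 $318,100 + $1,182,200 = $1,500,300; Unit 1B $318,100 + $2,585,100 = $2,903,200; Unit 3A $318,100 + $579,900 = $898,000.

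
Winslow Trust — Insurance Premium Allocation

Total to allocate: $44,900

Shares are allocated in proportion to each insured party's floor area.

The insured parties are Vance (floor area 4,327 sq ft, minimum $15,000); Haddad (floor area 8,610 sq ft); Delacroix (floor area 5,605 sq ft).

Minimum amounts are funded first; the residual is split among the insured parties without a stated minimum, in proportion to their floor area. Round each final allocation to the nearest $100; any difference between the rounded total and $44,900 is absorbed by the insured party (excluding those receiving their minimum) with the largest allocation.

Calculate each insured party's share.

Vance: $15,000 | Haddad: $18,100 | Delacroix: $11,800

Fund the minimums — Vance $15,000. Remaining pool $29,900.
Remaining pool split over remaining floor area 14,215: Haddad 18,110.38 → $18,100; Delacroix 11,789.62 → $11,800.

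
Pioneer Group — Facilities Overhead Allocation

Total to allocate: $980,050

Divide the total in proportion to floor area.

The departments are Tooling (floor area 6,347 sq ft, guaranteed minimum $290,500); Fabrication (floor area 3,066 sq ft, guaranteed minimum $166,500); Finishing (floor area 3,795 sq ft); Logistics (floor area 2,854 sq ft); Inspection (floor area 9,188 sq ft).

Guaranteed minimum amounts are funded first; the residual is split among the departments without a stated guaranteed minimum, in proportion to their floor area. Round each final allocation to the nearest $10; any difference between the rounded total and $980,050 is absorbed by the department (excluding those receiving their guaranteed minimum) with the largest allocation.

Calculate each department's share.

Fund the minimums — Tooling $290,500; Fabrication $166,500. Balance $523,050.
Balance split over remaining floor area 15,837: Finishing 125,337.80 → $125,340; Logistics 94,259.31 → $94,260; Inspection 303,452.89 → $303,450.

Tooling: $290,500; Fabrication: $166,500; Finishing: $125,340; Logistics: $94,260; Inspection: $303,450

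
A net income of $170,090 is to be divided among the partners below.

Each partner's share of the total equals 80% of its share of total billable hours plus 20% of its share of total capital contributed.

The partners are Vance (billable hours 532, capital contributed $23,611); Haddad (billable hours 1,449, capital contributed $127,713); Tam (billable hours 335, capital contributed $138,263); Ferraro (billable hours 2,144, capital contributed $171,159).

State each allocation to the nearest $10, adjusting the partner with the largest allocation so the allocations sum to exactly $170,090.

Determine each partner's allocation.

Billable hours total 4,460; capital contributed total 460,746.
Composite weights (80% billable hours + 20% capital contributed): Vance 0.1057; Haddad 0.3153; Tam 0.1201; Ferraro 0.4589.
Raw shares: Vance 17,974.27; Haddad 53,637.51; Tam 20,428.95; Ferraro 78,049.28.
After rounding ($10): Vance $17,970; Haddad $53,640; Tam $20,430; Ferraro $78,050. Sum = $170,090.
Rounded total matches; no reconciliation needed.

Vance: $17,970 | Haddad: $53,640 | Tam: $20,430 | Ferraro: $78,050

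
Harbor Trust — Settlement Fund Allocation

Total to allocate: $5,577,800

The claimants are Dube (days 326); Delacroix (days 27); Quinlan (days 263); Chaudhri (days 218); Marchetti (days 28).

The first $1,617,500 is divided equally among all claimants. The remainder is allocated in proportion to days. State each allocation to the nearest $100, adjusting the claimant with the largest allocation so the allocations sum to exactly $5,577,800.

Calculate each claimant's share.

First tranche $1,617,500 split equally: $323,500 each.
Remainder $3,960,300 by days (total 862): Dube 1,497,746.87 → $1,497,700; Delacroix 124,046.52 → $124,000; Quinlan 1,208,304.99 → $1,208,300; Chaudhri 1,001,560.79 → $1,001,600; Marchetti 128,640.84 → $128,600.
Rounding difference +$100 on remainder applied to Dube.
Totals: Dube $323,500 + $1,497,800 = $1,821,300; Delacroix $323,500 + $124,000 = $447,500; Quinlan $323,500 + $1,208,300 = $1,531,800; Chaudhri $323,500 + $1,001,600 = $1,325,100; Marchetti $323,500 + $128,600 = $452,100.

Dube: $1,821,300 | Delacroix: $447,500 | Quinlan: $1,531,800 | Chaudhri: $1,325,100 | Marchetti: $452,100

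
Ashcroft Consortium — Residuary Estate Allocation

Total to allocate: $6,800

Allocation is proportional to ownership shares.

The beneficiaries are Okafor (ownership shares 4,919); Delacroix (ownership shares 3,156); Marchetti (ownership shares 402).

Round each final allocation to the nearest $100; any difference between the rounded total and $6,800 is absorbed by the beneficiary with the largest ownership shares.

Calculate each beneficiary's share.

Okafor: $4,000; Delacroix: $2,500; Marchetti: $300

Combined ownership shares = 8,477.
Unrounded shares: Okafor 4,919/8,477 × $6,800 = 3,945.88; Delacroix 3,156/8,477 × $6,800 = 2,531.65; Marchetti 402/8,477 × $6,800 = 322.47.
After rounding ($100): Okafor $3,900; Delacroix $2,500; Marchetti $300. Sum = $6,700.
Difference $6,800 − $6,700 = +$100 applied to largest ownership shares (Okafor): Okafor becomes $4,000.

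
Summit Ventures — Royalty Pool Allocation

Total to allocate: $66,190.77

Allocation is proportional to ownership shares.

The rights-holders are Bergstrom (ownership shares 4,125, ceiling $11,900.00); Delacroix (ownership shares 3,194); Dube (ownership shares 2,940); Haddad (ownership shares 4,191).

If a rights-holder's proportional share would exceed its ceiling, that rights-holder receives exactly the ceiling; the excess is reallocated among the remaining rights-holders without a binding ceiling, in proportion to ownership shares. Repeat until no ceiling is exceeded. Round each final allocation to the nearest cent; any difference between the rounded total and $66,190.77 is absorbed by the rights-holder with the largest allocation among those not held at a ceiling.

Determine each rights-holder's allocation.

Combined ownership shares = 14,450.
Unconstrained shares: Bergstrom 18,895.2890; Delacroix 14,630.6795; Dube 13,467.1878; Haddad 19,197.6136.
Held at cap: Bergstrom ($11,900.00); remaining pool $54,290.77 reallocated over remaining ownership shares 10,325.
Remaining shares: Delacroix 16,794.6459 → $16,794.65; Dube 15,459.0667 → $15,459.07; Haddad 22,037.0573 → $22,037.06.
Rounding difference −$0.01 applied to Haddad → $22,037.05.

Bergstrom: $11,900.00 · Delacroix: $16,794.65 · Dube: $15,459.07 · Haddad: $22,037.05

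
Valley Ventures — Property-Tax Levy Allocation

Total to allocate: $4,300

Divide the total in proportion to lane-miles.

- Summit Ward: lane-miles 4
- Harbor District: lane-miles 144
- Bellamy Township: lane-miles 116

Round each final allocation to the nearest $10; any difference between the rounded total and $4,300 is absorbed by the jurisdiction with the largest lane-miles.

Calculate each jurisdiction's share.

Summit Ward: $70; Harbor District: $2,340; Bellamy Township: $1,890

Sum of lane-miles: 264.
Unrounded shares: Summit Ward 4/264 × $4,300 = 65.15; Harbor District 144/264 × $4,300 = 2,345.45; Bellamy Township 116/264 × $4,300 = 1,889.39.
After rounding ($10): Summit Ward $70; Harbor District $2,350; Bellamy Township $1,890. Sum = $4,310.
Difference $4,300 − $4,310 = −$10 applied to largest lane-miles (Harbor District): Harbor District becomes $2,340.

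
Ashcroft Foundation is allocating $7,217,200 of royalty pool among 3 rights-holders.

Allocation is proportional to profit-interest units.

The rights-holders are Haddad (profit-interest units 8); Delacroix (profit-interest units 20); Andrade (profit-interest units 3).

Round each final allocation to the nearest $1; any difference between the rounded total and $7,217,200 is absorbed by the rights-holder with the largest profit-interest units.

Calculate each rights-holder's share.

Combined profit-interest units = 8 + 20 + 3 = 31.
Raw shares: Haddad 1,862,503.23; Delacroix 4,656,258.06; Andrade 698,438.71.
At nearest $1: Haddad $1,862,503; Delacroix $4,656,258; Andrade $698,439. Sum = $7,217,200.
Rounded total matches; no reconciliation needed.

Haddad: $1,862,503; Delacroix: $4,656,258; Andrade: $698,439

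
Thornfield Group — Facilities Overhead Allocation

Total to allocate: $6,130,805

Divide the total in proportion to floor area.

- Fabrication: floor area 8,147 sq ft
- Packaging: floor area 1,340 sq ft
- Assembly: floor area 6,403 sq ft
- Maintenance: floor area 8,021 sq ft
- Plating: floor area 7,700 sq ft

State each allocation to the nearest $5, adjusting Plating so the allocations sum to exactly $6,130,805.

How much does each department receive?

Fabrication: $1,580,070; Packaging: $259,885; Assembly: $1,241,830; Maintenance: $1,555,635; Plating: $1,493,385

Combined floor area = 31,611.
Pro-rata amounts: Fabrication 8,147/31,611 × $6,130,805 = 1,580,072.39; Packaging 1,340/31,611 × $6,130,805 = 259,886.71; Assembly 6,403/31,611 × $6,130,805 = 1,241,831.78; Maintenance 8,021/31,611 × $6,130,805 = 1,555,635.28; Plating 7,700/31,611 × $6,130,805 = 1,493,378.84.
Rounded to nearest $5: Fabrication $1,580,070; Packaging $259,885; Assembly $1,241,830; Maintenance $1,555,635; Plating $1,493,380. Sum = $6,130,800.
Difference $6,130,805 − $6,130,800 = +$5 applied to Plating: Plating becomes $1,493,385.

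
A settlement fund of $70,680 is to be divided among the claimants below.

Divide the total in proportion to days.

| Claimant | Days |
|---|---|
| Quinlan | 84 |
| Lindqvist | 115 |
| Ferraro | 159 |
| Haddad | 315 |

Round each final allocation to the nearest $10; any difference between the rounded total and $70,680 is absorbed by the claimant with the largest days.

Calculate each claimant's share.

Quinlan: $8,820 · Lindqvist: $12,080 · Ferraro: $16,700 · Haddad: $33,080

Days total: 84 + 115 + 159 + 315 = 673.
Unrounded shares: Quinlan 8,821.87; Lindqvist 12,077.56; Ferraro 16,698.54; Haddad 33,082.02.
Rounded to nearest $10: Quinlan $8,820; Lindqvist $12,080; Ferraro $16,700; Haddad $33,080. Sum = $70,680.
Rounded total matches; no reconciliation needed.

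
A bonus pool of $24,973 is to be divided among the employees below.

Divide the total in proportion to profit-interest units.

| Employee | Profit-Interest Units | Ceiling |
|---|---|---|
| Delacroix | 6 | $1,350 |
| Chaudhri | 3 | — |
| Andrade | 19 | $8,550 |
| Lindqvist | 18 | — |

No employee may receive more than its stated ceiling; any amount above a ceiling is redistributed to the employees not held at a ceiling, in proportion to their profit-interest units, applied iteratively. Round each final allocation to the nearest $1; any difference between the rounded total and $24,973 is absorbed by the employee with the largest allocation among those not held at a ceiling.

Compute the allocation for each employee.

Total profit-interest units = 46.
Unconstrained shares: Delacroix 3,257.35; Chaudhri 1,628.67; Andrade 10,314.93; Lindqvist 9,772.04.
Held at cap: Delacroix ($1,350), Andrade ($8,550); balance $15,073 reallocated over remaining profit-interest units 21.
Shares after redistribution: Chaudhri 2,153.29 → $2,153; Lindqvist 12,919.71 → $12,920.

Delacroix: $1,350; Chaudhri: $2,153; Andrade: $8,550; Lindqvist: $12,920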